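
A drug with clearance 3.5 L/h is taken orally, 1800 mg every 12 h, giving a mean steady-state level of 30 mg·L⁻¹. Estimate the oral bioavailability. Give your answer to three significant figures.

F·D/τ = CL·Css at steady state → F = CL·Css·τ / D.
F = 3.5 × 30 × 12 / 1800 = 0.700

0.700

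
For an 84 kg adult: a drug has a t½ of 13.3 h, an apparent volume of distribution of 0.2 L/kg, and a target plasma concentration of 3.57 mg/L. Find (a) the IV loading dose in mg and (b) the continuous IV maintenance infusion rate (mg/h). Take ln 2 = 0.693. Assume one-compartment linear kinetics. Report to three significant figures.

Total Vd = 0.2 × 84 = 16.80 L
LD = Vd × C = 16.80 × 3.57 = 59.98 mg
CL = 0.693 × Vd / t½ = 0.693 × 16.80 / 13.3 = 0.8754 L/h
Infusion rate = CL × Css = 0.8754 × 3.57 = 3.125 mg/h

(a) 60.0 mg; (b) 3.13 mg/h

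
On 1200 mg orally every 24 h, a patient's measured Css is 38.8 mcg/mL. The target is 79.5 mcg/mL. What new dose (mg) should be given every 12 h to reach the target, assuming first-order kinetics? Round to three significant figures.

1230 mg

With linear kinetics, Css is proportional to dose rate (D/τ) at fixed clearance.
D₂ = D₁ × (Css,target / Css,current) × (τ₂/τ₁) = 1200 × (79.5/38.8) × (12/24) = 1229 mg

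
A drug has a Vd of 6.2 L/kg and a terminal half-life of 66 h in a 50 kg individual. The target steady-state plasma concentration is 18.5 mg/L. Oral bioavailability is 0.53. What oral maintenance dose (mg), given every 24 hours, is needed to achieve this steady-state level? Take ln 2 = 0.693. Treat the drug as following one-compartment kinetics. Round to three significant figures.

Vd(total) = 50 kg × 6.2 L/kg = 310.0 L
CL = ln 2 · Vd / t½ = 0.693 × 310.0 / 66 = 3.255 L/h
D = CL × Css × τ / F = 3.255 × 18.5 × 24 / 0.53 = 2727 mg

2730 mg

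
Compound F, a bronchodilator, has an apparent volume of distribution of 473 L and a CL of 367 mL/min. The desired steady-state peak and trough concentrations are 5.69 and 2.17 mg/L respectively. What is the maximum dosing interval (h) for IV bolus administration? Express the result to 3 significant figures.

20.7 h

CL = 367 mL/min × 60/1000 = 22.02 L/h
k = CL / Vd = 22.02 / 473.0 = 0.04655 h⁻¹
Between IV bolus doses, concentration decays as C = C₀·e^(−kτ), so C_peak/C_trough = e^(kτ).
τ_max = ln(C_peak/C_trough) / k = ln(5.69/2.17) / 0.04655 = 0.9640 / 0.04655 = 20.71 h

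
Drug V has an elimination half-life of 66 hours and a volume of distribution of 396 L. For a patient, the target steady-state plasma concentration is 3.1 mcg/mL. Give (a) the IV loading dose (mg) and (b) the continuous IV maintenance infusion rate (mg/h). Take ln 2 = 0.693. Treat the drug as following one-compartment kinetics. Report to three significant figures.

LD = Vd × C = 396.0 × 3.1 = 1228 mg
CL = 0.693 × Vd / t½ = 0.693 × 396.0 / 66 = 4.158 L/h
Infusion rate = CL × Css = 4.158 × 3.1 = 12.89 mg/h

(a) 1230 mg; (b) 12.9 mg/h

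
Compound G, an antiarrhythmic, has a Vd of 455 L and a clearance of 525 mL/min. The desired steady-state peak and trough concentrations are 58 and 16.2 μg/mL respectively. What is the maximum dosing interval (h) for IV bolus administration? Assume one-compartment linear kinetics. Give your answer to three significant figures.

CL = 525 mL/min × 60/1000 = 31.50 L/h
k = CL / Vd = 31.50 / 455.0 = 0.06923 h⁻¹
Between IV bolus doses, concentration decays as C = C₀·e^(−kτ), so C_peak/C_trough = e^(kτ).
τ_max = ln(C_peak/C_trough) / k = ln(58/16.2) / 0.06923 = 1.275 / 0.06923 = 18.42 h

18.4 h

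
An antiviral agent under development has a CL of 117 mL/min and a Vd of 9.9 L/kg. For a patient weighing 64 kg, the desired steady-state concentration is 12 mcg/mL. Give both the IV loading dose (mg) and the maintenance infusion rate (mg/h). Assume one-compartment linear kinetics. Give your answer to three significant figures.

Vd(total) = 64 kg × 9.9 L/kg = 633.6 L
LD = Vd · C_target = 633.6 × 12 = 7603 mg
CL = 117 mL/min × 60/1000 = 7.020 L/h
Maintenance: replace elimination → rate = CL × Css = 7.020 × 12 = 84.24 mg/h

(a) 7600 mg; (b) 84.2 mg/h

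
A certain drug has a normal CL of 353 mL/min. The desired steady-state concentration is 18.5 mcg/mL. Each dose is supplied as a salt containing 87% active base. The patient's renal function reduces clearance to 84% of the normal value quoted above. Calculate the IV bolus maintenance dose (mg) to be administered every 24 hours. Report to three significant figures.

Convert clearance: 353 mL/min × 60 min/h ÷ 1000 mL/L = 21.18 L/h
Patient clearance = 0.84 × 21.18 = 17.79 L/h
D = CL × Css × τ / S = 17.79 × 18.5 × 24 / 0.87 = 9079 mg

9080 mg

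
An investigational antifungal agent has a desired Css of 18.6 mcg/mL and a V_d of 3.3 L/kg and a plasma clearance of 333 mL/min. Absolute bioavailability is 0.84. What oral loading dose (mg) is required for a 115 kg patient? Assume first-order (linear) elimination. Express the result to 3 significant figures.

8400 mg

Vd = 3.3 L/kg × 115 kg = 379.5 L
LD = Vd × C / F = 379.5 × 18.60 / 0.84 = 8403 mg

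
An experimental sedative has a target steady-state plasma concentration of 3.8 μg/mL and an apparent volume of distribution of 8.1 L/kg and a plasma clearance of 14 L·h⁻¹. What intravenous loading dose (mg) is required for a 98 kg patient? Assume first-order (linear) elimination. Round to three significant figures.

3020 mg

Vd(total) = 98 kg × 8.1 L/kg = 793.8 L
The loading dose fills Vd to the target concentration; clearance is irrelevant here.
LD = Vd × C = 793.8 × 3.800 = 3016 mg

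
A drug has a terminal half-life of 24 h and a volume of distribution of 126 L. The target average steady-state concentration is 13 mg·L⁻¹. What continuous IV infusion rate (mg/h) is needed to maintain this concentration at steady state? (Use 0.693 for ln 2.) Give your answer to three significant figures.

k = 0.693/24 = 0.02888 h⁻¹, so CL = k·Vd = 0.02888 × 126.0 = 3.639 L/h
Infusion rate = CL × Css = 3.639 × 13 = 47.31 mg/h

47.3 mg/h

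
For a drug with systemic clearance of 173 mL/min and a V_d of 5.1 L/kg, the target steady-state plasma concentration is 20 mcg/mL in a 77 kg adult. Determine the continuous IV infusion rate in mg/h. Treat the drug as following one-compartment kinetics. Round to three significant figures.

208 mg/h

Convert clearance: 173 mL/min × 60 min/h ÷ 1000 mL/L = 10.38 L/h
Infusion rate = CL · Css = 10.38 L/h × 20 mg/L = 207.6 mg/h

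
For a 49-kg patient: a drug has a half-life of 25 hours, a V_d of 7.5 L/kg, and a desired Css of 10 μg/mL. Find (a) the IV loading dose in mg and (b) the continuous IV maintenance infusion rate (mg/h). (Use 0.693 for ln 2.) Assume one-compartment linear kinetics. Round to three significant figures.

Total Vd = 7.5 × 49 = 367.5 L
LD = Vd × C = 367.5 × 10 = 3675 mg
CL = 0.693 × Vd / t½ = 0.693 × 367.5 / 25 = 10.19 L/h
Infusion rate = CL × Css = 10.19 × 10 = 101.9 mg/h

(a) 3680 mg; (b) 102 mg/h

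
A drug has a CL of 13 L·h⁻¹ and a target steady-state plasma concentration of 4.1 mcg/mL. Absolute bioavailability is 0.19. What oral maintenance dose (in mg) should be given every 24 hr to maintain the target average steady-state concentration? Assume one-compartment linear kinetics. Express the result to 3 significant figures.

6730 mg

D = CL × Css × τ / F = 13.00 × 4.1 × 24 / 0.19 = 6733 mg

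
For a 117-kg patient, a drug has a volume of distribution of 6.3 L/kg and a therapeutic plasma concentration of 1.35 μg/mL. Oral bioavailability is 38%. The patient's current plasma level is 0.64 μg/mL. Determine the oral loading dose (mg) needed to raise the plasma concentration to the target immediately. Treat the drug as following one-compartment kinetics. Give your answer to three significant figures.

Total Vd = 6.3 × 117 = 737.1 L
Concentration deficit ΔC = 1.35 − 0.64 = 0.7100 mg/L
LD = Vd × ΔC / F = 737.1 × 0.7100 / 0.38 = 1377 mg

1380 mg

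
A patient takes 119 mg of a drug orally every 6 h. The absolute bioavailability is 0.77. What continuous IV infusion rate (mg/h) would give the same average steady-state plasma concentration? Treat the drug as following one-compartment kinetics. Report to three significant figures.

15.3 mg/h

Equivalent systemic input: infusion rate = F·D/τ.
Rate = 0.77 × 119 / 6 = 15.27 mg/h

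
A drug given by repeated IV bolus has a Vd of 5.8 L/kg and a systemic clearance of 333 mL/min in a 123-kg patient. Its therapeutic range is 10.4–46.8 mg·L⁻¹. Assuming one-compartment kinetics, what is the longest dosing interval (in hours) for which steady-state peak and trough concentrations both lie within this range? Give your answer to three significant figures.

53.7 h

Total Vd = 5.8 × 123 = 713.4 L
CL = 333 mL/min = 333 × 0.06 = 19.98 L/h
k = CL / Vd = 19.98 / 713.4 = 0.02801 h⁻¹
Between IV bolus doses, concentration decays as C = C₀·e^(−kτ), so C_peak/C_trough = e^(kτ).
τ_max = ln(C_peak/C_trough) / k = ln(46.8/10.4) / 0.02801 = 1.504 / 0.02801 = 53.70 h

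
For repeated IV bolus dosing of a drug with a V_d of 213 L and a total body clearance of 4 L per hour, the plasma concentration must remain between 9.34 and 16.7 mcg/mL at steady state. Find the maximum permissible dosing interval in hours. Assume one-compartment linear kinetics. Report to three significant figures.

30.9 h

k = CL / Vd = 4.000 / 213.0 = 0.01878 h⁻¹
Between IV bolus doses, concentration decays as C = C₀·e^(−kτ), so C_peak/C_trough = e^(kτ).
τ_max = ln(C_peak/C_trough) / k = ln(16.7/9.34) / 0.01878 = 0.5811 / 0.01878 = 30.94 h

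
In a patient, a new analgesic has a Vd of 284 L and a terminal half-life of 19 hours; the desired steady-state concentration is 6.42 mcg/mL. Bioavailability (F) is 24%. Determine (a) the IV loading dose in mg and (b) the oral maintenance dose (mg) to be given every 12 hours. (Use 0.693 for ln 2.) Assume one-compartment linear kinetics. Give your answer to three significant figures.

LD = Vd × C = 284.0 × 6.42 = 1823 mg
CL = 0.693 × Vd / t½ = 0.693 × 284.0 / 19 = 10.36 L/h
D = CL × Css × τ / F = 10.36 × 6.42 × 12 / 0.24 = 3326 mg

(a) 1820 mg; (b) 3330 mg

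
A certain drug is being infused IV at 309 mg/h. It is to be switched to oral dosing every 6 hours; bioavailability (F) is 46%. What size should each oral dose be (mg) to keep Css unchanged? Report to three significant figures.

To maintain the same Css, the systemic dosing rate must be unchanged: F·D/τ = infusion rate.
D = rate × τ / F = 309 × 6 / 0.46 = 4030 mg

4030 mg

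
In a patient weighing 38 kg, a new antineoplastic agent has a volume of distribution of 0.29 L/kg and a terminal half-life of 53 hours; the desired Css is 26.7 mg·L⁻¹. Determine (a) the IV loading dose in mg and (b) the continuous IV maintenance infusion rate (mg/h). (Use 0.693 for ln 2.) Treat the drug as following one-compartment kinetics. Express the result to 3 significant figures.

(a) 294 mg; (b) 3.85 mg/h

Total Vd = 0.29 × 38 = 11.02 L
LD = Vd × C = 11.02 × 26.7 = 294.2 mg
CL = 0.693 × Vd / t½ = 0.693 × 11.02 / 53 = 0.1441 L/h
Infusion rate = CL × Css = 0.1441 × 26.7 = 3.847 mg/h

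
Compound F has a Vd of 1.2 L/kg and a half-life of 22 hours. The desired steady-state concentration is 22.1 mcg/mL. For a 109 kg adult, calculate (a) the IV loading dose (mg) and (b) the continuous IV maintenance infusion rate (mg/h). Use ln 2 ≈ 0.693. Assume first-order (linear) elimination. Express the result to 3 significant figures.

(a) 2890 mg; (b) 91.1 mg/h

Vd = 1.2 L/kg × 109 kg = 130.8 L
LD = Vd × C = 130.8 × 22.1 = 2891 mg
CL = 0.693 × Vd / t½ = 0.693 × 130.8 / 22 = 4.120 L/h
Infusion rate = CL × Css = 4.120 × 22.1 = 91.05 mg/h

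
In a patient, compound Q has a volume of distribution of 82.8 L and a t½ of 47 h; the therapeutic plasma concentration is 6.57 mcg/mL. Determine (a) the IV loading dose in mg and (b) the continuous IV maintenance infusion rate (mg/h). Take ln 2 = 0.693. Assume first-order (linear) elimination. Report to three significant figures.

(a) 544 mg; (b) 8.02 mg/h

LD = Vd × C = 82.80 × 6.57 = 544.0 mg
CL = 0.693 × Vd / t½ = 0.693 × 82.80 / 47 = 1.221 L/h
Infusion rate = CL × Css = 1.221 × 6.57 = 8.022 mg/h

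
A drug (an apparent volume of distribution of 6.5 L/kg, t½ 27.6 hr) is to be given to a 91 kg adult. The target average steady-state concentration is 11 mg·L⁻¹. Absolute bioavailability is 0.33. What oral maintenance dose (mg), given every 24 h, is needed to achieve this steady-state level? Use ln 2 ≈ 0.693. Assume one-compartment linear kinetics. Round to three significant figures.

11900 mg

Vd(total) = 91 kg × 6.5 L/kg = 591.5 L
k = 0.693/27.6 = 0.02511 h⁻¹, so CL = k·Vd = 0.02511 × 591.5 = 14.85 L/h
D = CL × Css × τ / F = 14.85 × 11 × 24 / 0.33 = 11880 mg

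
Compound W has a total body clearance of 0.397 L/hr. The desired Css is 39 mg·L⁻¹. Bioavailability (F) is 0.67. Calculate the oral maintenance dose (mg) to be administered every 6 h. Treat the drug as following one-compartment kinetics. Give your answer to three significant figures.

139 mg

At steady state, dose per interval replaces the amount cleared in that interval: F·D/τ = CL·Css.
D = CL × Css × τ / F = 0.3970 × 39 × 6 / 0.67 = 138.7 mg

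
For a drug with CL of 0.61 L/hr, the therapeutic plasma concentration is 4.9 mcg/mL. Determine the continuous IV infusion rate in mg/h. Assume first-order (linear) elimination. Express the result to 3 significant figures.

Rate = CL × Css = 0.6100 × 4.9 = 2.989 mg/h

2.99 mg/h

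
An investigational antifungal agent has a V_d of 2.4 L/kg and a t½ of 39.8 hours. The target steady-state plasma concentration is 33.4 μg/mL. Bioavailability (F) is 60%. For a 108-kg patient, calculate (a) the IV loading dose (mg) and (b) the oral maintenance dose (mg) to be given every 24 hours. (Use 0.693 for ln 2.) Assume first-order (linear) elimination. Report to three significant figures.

Vd = 2.4 L/kg × 108 kg = 259.2 L
LD = Vd × C = 259.2 × 33.4 = 8657 mg
CL = 0.693 × Vd / t½ = 0.693 × 259.2 / 39.8 = 4.513 L/h
D = CL × Css × τ / F = 4.513 × 33.4 × 24 / 0.6 = 6029 mg

(a) 8660 mg; (b) 6030 mg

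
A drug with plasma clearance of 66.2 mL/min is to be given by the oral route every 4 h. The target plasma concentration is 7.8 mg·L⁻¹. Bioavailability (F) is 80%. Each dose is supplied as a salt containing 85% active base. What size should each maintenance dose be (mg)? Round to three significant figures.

182 mg

CL = 66.2 mL/min = 66.2 × 0.06 = 3.972 L/h
At steady state, dose per interval replaces the amount cleared in that interval: F·S·D/τ = CL·Css.
D = CL × Css × τ / F / S = 3.972 × 7.8 × 4 / 0.8 / 0.85 = 182.2 mg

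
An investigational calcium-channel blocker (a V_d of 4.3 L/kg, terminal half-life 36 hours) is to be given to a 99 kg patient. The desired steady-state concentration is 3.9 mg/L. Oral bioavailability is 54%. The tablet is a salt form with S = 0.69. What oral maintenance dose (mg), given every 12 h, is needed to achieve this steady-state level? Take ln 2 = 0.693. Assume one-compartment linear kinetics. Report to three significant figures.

1030 mg

Total Vd = 4.3 × 99 = 425.7 L
CL = ln 2 · Vd / t½ = 0.693 × 425.7 / 36 = 8.195 L/h
D = CL × Css × τ / F / S = 8.195 × 3.9 × 12 / 0.54 / 0.69 = 1029 mg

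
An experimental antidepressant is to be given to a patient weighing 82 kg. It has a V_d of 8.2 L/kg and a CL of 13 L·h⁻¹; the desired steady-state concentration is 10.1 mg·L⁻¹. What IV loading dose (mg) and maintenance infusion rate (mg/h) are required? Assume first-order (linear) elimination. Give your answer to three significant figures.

Total Vd = 8.2 × 82 = 672.4 L
LD = Vd · C_target = 672.4 × 10.1 = 6791 mg
Maintenance: replace elimination → rate = CL × Css = 13.00 × 10.1 = 131.3 mg/h

(a) 6790 mg; (b) 131 mg/h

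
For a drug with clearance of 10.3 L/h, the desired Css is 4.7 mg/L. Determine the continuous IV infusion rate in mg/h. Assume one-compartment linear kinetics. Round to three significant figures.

R₀ = 10.30 × 4.7 = 48.41 mg/h

48.4 mg/h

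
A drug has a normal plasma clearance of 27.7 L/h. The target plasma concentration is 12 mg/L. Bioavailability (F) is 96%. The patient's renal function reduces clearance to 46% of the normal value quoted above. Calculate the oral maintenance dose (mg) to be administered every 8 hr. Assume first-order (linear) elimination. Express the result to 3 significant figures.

1270 mg

Patient clearance = 0.46 × 27.70 = 12.74 L/h
D = CL × Css × τ / F = 12.74 × 12 × 8 / 0.96 = 1274 mg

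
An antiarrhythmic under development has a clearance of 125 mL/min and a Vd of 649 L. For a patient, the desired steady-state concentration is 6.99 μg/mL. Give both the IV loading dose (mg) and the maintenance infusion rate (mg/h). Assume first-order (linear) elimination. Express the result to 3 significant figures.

Loading: fill Vd to C_target → 649.0 L × 6.99 mg/L = 4537 mg
CL = 125 mL/min = 125 × 0.06 = 7.500 L/h
Maintenance: replace elimination → rate = CL × Css = 7.500 × 6.99 = 52.43 mg/h

(a) 4540 mg; (b) 52.4 mg/h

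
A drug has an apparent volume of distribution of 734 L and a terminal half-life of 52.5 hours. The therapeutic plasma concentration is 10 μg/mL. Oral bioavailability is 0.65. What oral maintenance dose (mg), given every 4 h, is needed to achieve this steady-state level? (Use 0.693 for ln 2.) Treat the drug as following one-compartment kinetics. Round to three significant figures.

596 mg

CL = ln 2 · Vd / t½ = 0.693 × 734.0 / 52.5 = 9.689 L/h
D = CL × Css × τ / F = 9.689 × 10 × 4 / 0.65 = 596.2 mg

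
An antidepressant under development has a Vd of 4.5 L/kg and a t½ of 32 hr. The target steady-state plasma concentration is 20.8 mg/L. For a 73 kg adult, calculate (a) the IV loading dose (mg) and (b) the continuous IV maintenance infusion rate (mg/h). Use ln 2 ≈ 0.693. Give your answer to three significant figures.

(a) 6830 mg; (b) 148 mg/h

Vd = 4.5 L/kg × 73 kg = 328.5 L
LD = Vd × C = 328.5 × 20.8 = 6833 mg
CL = 0.693 × Vd / t½ = 0.693 × 328.5 / 32 = 7.114 L/h
Infusion rate = CL × Css = 7.114 × 20.8 = 148.0 mg/h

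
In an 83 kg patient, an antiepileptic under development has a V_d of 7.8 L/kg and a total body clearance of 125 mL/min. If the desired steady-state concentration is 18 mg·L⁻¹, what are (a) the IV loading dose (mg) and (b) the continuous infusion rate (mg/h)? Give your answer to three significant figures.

(a) 11700 mg; (b) 135 mg/h

Total Vd = 7.8 × 83 = 647.4 L
LD = Vd · C_target = 647.4 × 18 = 11650 mg
CL = 125 mL/min × 60/1000 = 7.500 L/h
Infusion rate = 7.500 L/h × 18 mg/L = 135.0 mg/h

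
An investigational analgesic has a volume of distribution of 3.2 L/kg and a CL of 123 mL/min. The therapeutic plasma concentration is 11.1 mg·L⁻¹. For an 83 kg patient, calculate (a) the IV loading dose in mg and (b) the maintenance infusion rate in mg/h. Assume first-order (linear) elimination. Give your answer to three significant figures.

(a) 2950 mg; (b) 81.9 mg/h

Vd(total) = 83 kg × 3.2 L/kg = 265.6 L
Loading dose = Vd × C = 265.6 × 11.1 = 2948 mg
CL = 123 mL/min = 123 × 0.06 = 7.380 L/h
Maintenance infusion rate = CL × Css = 7.380 × 11.1 = 81.92 mg/h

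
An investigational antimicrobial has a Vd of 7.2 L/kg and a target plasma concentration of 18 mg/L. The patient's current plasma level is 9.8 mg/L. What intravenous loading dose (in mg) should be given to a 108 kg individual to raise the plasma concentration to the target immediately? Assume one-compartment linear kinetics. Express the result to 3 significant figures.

6380 mg

Total Vd = 7.2 × 108 = 777.6 L
The loading dose fills Vd to the target concentration.
Concentration deficit ΔC = 18 − 9.8 = 8.200 mg/L
LD = Vd × ΔC = 777.6 × 8.200 = 6376 mg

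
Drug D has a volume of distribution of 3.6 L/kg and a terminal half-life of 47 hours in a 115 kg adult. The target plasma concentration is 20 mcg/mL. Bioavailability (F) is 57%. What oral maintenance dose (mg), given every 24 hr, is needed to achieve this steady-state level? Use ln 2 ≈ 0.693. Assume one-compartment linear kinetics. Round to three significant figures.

5140 mg

Vd = 3.6 L/kg × 115 kg = 414.0 L
CL = ln 2 · Vd / t½ = 0.693 × 414.0 / 47 = 6.104 L/h
D = CL × Css × τ / F = 6.104 × 20 × 24 / 0.57 = 5140 mg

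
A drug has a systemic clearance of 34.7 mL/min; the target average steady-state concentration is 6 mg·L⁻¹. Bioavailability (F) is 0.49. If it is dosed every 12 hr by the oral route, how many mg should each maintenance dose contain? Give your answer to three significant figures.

306 mg

CL = 34.7 mL/min = 34.7 × 0.06 = 2.082 L/h
D = CL × Css × τ / F = 2.082 × 6 × 12 / 0.49 = 305.9 mg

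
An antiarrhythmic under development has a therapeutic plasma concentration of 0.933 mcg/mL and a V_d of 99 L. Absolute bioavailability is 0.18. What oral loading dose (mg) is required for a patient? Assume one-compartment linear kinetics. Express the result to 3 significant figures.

513 mg

LD = Vd × C / F = 99.00 × 0.9330 / 0.18 = 513.2 mg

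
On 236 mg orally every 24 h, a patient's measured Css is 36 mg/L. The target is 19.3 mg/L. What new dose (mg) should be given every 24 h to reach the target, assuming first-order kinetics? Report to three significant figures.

For first-order elimination, Css ∝ F·D/(CL·τ); F and CL are unchanged, so Css ∝ D/τ.
D₂ = D₁ × (Css,target / Css,current) = 236 × 19.3/36 = 126.5 mg

127 mg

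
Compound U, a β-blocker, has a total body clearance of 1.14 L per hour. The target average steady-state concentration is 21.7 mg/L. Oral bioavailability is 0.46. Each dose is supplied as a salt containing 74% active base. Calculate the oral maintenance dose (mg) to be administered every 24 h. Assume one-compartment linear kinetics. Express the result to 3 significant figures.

D = CL × Css × τ / F / S = 1.140 × 21.7 × 24 / 0.46 / 0.74 = 1744 mg

1740 mg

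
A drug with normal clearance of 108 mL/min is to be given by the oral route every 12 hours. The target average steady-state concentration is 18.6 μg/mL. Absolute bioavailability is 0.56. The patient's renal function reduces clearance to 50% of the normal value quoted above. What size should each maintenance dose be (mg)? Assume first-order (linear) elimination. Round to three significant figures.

1290 mg

Convert clearance: 108 mL/min × 60 min/h ÷ 1000 mL/L = 6.480 L/h
Patient clearance = 0.5 × 6.480 = 3.240 L/h
D = CL × Css × τ / F = 3.240 × 18.6 × 12 / 0.56 = 1291 mg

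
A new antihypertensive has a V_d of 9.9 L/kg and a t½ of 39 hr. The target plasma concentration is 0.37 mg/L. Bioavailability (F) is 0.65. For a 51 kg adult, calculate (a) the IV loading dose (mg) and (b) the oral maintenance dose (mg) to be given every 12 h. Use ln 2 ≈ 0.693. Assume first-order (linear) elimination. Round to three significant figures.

Total Vd = 9.9 × 51 = 504.9 L
LD = Vd × C = 504.9 × 0.37 = 186.8 mg
CL = 0.693 × Vd / t½ = 0.693 × 504.9 / 39 = 8.972 L/h
D = CL × Css × τ / F = 8.972 × 0.37 × 12 / 0.65 = 61.29 mg

(a) 187 mg; (b) 61.3 mg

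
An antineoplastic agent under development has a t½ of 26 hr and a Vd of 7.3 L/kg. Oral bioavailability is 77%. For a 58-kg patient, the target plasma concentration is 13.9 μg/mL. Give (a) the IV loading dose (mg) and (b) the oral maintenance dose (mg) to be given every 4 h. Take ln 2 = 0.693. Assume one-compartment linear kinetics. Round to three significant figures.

(a) 5890 mg; (b) 815 mg

Vd = 7.3 L/kg × 58 kg = 423.4 L
LD = Vd × C = 423.4 × 13.9 = 5885 mg
CL = 0.693 × Vd / t½ = 0.693 × 423.4 / 26 = 11.29 L/h
D = CL × Css × τ / F = 11.29 × 13.9 × 4 / 0.77 = 815.2 mg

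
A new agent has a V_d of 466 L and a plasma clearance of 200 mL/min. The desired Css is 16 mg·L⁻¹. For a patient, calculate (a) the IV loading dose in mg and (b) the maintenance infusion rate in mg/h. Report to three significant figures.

Loading dose = Vd × C = 466.0 × 16 = 7456 mg
Convert clearance: 200 mL/min × 60 min/h ÷ 1000 mL/L = 12.00 L/h
Infusion rate = 12.00 L/h × 16 mg/L = 192.0 mg/h

(a) 7460 mg; (b) 192 mg/h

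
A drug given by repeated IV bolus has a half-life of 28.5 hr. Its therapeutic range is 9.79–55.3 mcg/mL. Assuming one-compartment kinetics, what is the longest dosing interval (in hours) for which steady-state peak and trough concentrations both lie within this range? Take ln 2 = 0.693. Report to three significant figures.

71.2 h

k = 0.693 / t½ = 0.693 / 28.5 = 0.02432 h⁻¹
Between IV bolus doses, concentration decays as C = C₀·e^(−kτ), so C_peak/C_trough = e^(kτ).
τ_max = ln(C_peak/C_trough) / k = ln(55.3/9.79) / 0.02432 = 1.731 / 0.02432 = 71.18 h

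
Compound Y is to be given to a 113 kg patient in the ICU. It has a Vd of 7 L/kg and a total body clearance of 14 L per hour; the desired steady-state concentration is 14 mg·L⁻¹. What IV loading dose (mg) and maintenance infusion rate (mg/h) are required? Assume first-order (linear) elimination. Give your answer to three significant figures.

Vd = 7 L/kg × 113 kg = 791.0 L
LD = Vd · C_target = 791.0 × 14 = 11070 mg
Maintenance: replace elimination → rate = CL × Css = 14.00 × 14 = 196.0 mg/h

(a) 11100 mg; (b) 196 mg/h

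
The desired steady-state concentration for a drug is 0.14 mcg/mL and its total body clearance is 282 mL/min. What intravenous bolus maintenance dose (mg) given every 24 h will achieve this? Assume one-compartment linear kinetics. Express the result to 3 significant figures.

56.9 mg

Convert clearance: 282 mL/min × 60 min/h ÷ 1000 mL/L = 16.92 L/h
D = CL × Css × τ = 16.92 × 0.14 × 24 = 56.85 mg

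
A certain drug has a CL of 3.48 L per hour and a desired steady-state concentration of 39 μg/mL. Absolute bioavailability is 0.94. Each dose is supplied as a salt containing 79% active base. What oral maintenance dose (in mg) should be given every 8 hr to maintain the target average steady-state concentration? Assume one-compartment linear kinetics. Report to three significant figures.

D = CL × Css × τ / F / S = 3.480 × 39 × 8 / 0.94 / 0.79 = 1462 mg

1460 mg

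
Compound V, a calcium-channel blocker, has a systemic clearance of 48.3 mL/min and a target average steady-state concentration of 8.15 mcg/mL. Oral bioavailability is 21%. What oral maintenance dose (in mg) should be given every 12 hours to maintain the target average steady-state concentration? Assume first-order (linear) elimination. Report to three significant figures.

Convert clearance: 48.3 mL/min × 60 min/h ÷ 1000 mL/L = 2.898 L/h
At steady state, dose per interval replaces the amount cleared in that interval: F·D/τ = CL·Css.
D = CL × Css × τ / F = 2.898 × 8.15 × 12 / 0.21 = 1350 mg

1350 mg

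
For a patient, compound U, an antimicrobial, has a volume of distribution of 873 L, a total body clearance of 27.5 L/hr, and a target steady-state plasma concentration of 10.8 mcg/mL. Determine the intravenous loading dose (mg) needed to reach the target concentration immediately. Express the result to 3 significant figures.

The loading dose fills Vd to the target concentration.
LD = Vd × C = 873.0 × 10.80 = 9428 mg

9430 mg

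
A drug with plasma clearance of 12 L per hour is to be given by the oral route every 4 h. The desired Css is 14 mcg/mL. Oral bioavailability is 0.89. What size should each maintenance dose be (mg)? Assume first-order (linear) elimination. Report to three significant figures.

755 mg

D = CL × Css × τ / F = 12.00 × 14 × 4 / 0.89 = 755.1 mg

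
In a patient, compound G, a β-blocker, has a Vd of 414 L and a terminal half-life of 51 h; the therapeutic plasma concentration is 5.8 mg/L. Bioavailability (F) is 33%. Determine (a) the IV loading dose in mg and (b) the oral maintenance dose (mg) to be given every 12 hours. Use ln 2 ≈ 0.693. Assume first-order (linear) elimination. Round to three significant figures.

LD = Vd × C = 414.0 × 5.8 = 2401 mg
CL = 0.693 × Vd / t½ = 0.693 × 414.0 / 51 = 5.626 L/h
D = CL × Css × τ / F = 5.626 × 5.8 × 12 / 0.33 = 1187 mg

(a) 2400 mg; (b) 1190 mg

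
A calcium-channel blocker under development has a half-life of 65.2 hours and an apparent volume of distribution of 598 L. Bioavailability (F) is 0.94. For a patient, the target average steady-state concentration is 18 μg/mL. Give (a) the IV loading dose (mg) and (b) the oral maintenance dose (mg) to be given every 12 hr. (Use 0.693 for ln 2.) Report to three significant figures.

(a) 10800 mg; (b) 1460 mg

LD = Vd × C = 598.0 × 18 = 10760 mg
CL = 0.693 × Vd / t½ = 0.693 × 598.0 / 65.2 = 6.356 L/h
D = CL × Css × τ / F = 6.356 × 18 × 12 / 0.94 = 1461 mg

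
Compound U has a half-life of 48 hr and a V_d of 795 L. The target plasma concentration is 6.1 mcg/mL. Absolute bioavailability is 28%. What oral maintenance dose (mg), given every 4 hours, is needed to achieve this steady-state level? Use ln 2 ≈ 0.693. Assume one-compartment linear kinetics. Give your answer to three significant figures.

1000 mg

CL = ln 2 · Vd / t½ = 0.693 × 795.0 / 48 = 11.48 L/h
D = CL × Css × τ / F = 11.48 × 6.1 × 4 / 0.28 = 1000 mg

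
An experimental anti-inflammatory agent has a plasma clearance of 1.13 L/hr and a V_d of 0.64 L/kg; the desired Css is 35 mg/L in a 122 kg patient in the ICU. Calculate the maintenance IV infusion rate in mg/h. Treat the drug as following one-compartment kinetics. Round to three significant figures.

R₀ = 1.130 × 35 = 39.55 mg/h

39.6 mg/h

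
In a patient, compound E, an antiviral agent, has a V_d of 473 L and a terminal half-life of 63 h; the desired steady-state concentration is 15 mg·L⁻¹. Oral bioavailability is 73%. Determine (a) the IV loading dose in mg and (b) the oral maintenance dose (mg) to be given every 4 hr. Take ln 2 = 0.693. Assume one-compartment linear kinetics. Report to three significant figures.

(a) 7100 mg; (b) 428 mg

LD = Vd × C = 473.0 × 15 = 7095 mg
CL = 0.693 × Vd / t½ = 0.693 × 473.0 / 63 = 5.203 L/h
D = CL × Css × τ / F = 5.203 × 15 × 4 / 0.73 = 427.6 mg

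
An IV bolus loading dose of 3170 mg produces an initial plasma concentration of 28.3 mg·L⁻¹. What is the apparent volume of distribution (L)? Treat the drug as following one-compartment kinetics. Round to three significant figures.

112 L

Immediately after an IV bolus, C₀ = Dose / Vd, so Vd = Dose / C₀.
Vd = 3170 / 28.3 = 112.0 L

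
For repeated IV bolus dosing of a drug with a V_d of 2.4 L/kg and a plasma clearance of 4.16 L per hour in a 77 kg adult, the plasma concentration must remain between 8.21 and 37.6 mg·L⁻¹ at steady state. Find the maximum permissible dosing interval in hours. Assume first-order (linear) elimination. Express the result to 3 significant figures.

67.6 h

Vd = 2.4 L/kg × 77 kg = 184.8 L
k = CL / Vd = 4.160 / 184.8 = 0.02251 h⁻¹
Between IV bolus doses, concentration decays as C = C₀·e^(−kτ), so C_peak/C_trough = e^(kτ).
τ_max = ln(C_peak/C_trough) / k = ln(37.6/8.21) / 0.02251 = 1.522 / 0.02251 = 67.61 h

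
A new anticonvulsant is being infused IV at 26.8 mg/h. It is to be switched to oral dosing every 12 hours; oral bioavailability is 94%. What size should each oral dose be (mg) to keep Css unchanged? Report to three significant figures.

342 mg

To maintain the same Css, the systemic dosing rate must be unchanged: F·D/τ = infusion rate.
D = rate × τ / F = 26.8 × 12 / 0.94 = 342.1 mg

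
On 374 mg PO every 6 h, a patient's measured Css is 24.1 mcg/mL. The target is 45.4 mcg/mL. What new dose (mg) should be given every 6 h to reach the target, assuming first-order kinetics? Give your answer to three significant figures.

With linear kinetics, Css is proportional to dose rate (D/τ) at fixed clearance.
D₂ = D₁ × (Css,target / Css,current) = 374 × 45.4/24.1 = 704.5 mg

705 mg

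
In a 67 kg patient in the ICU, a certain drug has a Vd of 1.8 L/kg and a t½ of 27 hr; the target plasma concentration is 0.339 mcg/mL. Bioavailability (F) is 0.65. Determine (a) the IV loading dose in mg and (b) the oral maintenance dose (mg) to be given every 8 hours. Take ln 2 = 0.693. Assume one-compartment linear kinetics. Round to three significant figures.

Vd(total) = 67 kg × 1.8 L/kg = 120.6 L
LD = Vd × C = 120.6 × 0.339 = 40.88 mg
CL = 0.693 × Vd / t½ = 0.693 × 120.6 / 27 = 3.095 L/h
D = CL × Css × τ / F = 3.095 × 0.339 × 8 / 0.65 = 12.91 mg

(a) 40.9 mg; (b) 12.9 mg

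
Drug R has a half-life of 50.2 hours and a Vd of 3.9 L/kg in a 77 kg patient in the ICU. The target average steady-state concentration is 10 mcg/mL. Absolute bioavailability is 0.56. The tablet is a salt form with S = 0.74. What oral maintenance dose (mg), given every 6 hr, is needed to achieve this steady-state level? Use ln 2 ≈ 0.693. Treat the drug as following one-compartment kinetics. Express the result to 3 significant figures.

600 mg

Total Vd = 3.9 × 77 = 300.3 L
k = 0.693/50.2 = 0.01380 h⁻¹, so CL = k·Vd = 0.01380 × 300.3 = 4.144 L/h
D = CL × Css × τ / F / S = 4.144 × 10 × 6 / 0.56 / 0.74 = 600.0 mg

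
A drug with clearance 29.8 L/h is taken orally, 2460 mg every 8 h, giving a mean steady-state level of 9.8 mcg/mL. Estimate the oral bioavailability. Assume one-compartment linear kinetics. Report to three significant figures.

F·D/τ = CL·Css at steady state → F = CL·Css·τ / D.
F = 29.8 × 9.8 × 8 / 2460 = 0.950

0.950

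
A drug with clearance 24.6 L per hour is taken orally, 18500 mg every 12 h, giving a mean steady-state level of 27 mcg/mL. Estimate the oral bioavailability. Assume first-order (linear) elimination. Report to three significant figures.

F·D/τ = CL·Css at steady state → F = CL·Css·τ / D.
F = 24.6 × 27 × 12 / 18500 = 0.431

0.431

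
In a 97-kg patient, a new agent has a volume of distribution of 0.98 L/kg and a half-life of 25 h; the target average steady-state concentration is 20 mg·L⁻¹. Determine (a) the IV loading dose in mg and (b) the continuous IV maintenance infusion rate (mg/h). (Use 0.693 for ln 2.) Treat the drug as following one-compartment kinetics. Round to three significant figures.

Vd(total) = 97 kg × 0.98 L/kg = 95.06 L
LD = Vd × C = 95.06 × 20 = 1901 mg
CL = 0.693 × Vd / t½ = 0.693 × 95.06 / 25 = 2.635 L/h
Infusion rate = CL × Css = 2.635 × 20 = 52.70 mg/h

(a) 1900 mg; (b) 52.7 mg/h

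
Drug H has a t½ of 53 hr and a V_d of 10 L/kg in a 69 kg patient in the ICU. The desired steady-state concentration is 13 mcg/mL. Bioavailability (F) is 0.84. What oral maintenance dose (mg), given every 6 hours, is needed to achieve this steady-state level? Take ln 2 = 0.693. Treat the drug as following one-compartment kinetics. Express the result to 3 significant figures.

Total Vd = 10 × 69 = 690.0 L
CL = 0.693 × Vd / t½ = 0.693 × 690.0 / 53 = 9.022 L/h
D = CL × Css × τ / F = 9.022 × 13 × 6 / 0.84 = 837.8 mg

838 mg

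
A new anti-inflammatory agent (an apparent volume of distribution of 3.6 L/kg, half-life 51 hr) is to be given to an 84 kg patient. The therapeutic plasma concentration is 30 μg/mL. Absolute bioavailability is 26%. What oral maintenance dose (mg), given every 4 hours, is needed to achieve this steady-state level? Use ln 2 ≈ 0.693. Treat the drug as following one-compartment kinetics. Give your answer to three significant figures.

1900 mg

Vd = 3.6 L/kg × 84 kg = 302.4 L
CL = ln 2 · Vd / t½ = 0.693 × 302.4 / 51 = 4.109 L/h
D = CL × Css × τ / F = 4.109 × 30 × 4 / 0.26 = 1896 mg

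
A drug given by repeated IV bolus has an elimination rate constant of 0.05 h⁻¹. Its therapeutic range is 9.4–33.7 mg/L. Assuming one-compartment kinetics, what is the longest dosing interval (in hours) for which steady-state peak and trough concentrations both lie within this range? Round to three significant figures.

Between IV bolus doses, concentration decays as C = C₀·e^(−kτ), so C_peak/C_trough = e^(kτ).
τ_max = ln(C_peak/C_trough) / k = ln(33.7/9.4) / 0.05000 = 1.277 / 0.05000 = 25.54 h

25.5 h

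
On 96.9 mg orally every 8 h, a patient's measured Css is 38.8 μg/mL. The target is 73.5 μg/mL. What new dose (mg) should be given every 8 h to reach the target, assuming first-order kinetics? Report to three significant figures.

For first-order elimination, Css ∝ F·D/(CL·τ); F and CL are unchanged, so Css ∝ D/τ.
D₂ = D₁ × (Css,target / Css,current) = 96.9 × 73.5/38.8 = 183.6 mg

184 mg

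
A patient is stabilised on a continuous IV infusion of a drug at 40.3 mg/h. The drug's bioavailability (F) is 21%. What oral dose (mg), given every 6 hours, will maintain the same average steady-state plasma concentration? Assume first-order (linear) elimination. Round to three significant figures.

1150 mg

To maintain the same Css, the systemic dosing rate must be unchanged: F·D/τ = infusion rate.
D = rate × τ / F = 40.3 × 6 / 0.21 = 1151 mg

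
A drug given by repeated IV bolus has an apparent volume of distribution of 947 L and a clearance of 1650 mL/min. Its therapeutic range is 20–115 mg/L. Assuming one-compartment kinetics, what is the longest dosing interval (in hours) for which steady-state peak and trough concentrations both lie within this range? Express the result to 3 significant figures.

CL = 1650 mL/min × 60/1000 = 99.00 L/h
k = CL / Vd = 99.00 / 947.0 = 0.1045 h⁻¹
Between IV bolus doses, concentration decays as C = C₀·e^(−kτ), so C_peak/C_trough = e^(kτ).
τ_max = ln(C_peak/C_trough) / k = ln(115/20) / 0.1045 = 1.749 / 0.1045 = 16.74 h

16.7 h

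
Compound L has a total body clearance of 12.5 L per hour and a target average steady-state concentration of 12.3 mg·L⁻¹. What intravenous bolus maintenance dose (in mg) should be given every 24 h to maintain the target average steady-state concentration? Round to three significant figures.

3690 mg

D = CL × Css × τ = 12.50 × 12.3 × 24 = 3690 mg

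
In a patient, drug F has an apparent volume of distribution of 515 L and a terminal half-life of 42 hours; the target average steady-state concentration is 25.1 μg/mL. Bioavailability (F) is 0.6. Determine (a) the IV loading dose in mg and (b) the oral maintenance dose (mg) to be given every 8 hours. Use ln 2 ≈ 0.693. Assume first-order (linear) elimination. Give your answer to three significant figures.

(a) 12900 mg; (b) 2840 mg

LD = Vd × C = 515.0 × 25.1 = 12930 mg
CL = 0.693 × Vd / t½ = 0.693 × 515.0 / 42 = 8.498 L/h
D = CL × Css × τ / F = 8.498 × 25.1 × 8 / 0.6 = 2844 mg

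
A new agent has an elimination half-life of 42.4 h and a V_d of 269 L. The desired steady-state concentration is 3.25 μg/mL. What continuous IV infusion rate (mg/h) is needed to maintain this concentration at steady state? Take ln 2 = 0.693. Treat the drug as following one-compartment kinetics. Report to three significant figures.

14.3 mg/h

CL = ln 2 · Vd / t½ = 0.693 × 269.0 / 42.4 = 4.397 L/h
Infusion rate = CL × Css = 4.397 × 3.25 = 14.29 mg/h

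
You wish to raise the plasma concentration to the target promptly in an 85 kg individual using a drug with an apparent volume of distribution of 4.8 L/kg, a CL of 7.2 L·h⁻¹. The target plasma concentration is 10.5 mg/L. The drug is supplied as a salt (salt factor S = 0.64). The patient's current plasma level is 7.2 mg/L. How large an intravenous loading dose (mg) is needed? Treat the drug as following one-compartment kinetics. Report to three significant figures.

2100 mg

Total Vd = 4.8 × 85 = 408.0 L
Concentration deficit ΔC = 10.5 − 7.2 = 3.300 mg/L
LD = Vd × ΔC / S = 408.0 × 3.300 / 0.64 = 2104 mg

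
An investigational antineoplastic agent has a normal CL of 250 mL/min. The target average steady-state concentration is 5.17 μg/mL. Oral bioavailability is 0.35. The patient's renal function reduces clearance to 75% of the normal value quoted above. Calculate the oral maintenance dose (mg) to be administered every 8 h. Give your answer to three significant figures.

1330 mg

CL = 250 mL/min × 60/1000 = 15.00 L/h
Patient clearance = 0.75 × 15.00 = 11.25 L/h
At steady state, dose per interval replaces the amount cleared in that interval: F·D/τ = CL·Css.
D = CL × Css × τ / F = 11.25 × 5.17 × 8 / 0.35 = 1329 mg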